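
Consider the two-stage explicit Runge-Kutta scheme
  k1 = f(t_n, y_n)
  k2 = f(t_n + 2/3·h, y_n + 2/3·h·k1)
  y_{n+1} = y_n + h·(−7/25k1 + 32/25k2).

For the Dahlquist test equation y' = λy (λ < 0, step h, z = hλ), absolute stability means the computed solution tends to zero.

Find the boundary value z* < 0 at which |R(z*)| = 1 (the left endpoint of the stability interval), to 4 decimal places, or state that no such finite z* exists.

z* = -1.1719.

Set f=λy, z=hλ:
  k1=λy_n ⇒ h·k1=z·y_n;  k2=λ(1+2/3z)y_n ⇒ h·k2=z(1+2/3z)y_n
  y_{n+1}/y_n = 1 − 7/25z + 32/25z(1+2/3z) = 1 + z + 64/75z²
  so R(z) = 1 + z + 64/75z².

Solve |R(x)|<1 on ℝ⁻.
x=-0.3: |R|=0.7768
R=1: x+64/75x²=0 ⇒ x=−75/64=-1.1719; min R=1−1/(4·64/75)=0.7070>−1
Confirm numerically:
  x=-1.086: |R|=0.92042 <1
  x=-0.983: |R|=0.84157 <1
  x=-0.566: |R|=0.70737 <1
  x=-0.511: |R|=0.71182 <1
  x=-1.713: |R|=1.79099 >1
  x=-1.242: |R|=1.07432 >1
So |R|<1 on (-1.1719, 0).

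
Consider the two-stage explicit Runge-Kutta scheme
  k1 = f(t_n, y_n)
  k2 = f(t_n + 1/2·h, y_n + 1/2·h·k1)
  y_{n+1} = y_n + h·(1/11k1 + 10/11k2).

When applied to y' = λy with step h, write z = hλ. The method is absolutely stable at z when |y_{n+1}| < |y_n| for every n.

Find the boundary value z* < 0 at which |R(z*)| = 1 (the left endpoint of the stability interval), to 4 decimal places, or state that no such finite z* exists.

Set f=λy, z=hλ:
  k1=λy_n ⇒ h·k1=z·y_n;  k2=λ(1+1/2z)y_n ⇒ h·k2=z(1+1/2z)y_n
  y_{n+1}/y_n = 1 + 1/11z + 10/11z(1+1/2z) = 1 + z + 5/11z²
  ⇒ R(z) = 1 + z + 5/11z².

Boundary: |R(x)|=1, x<0.
x=-1.57: |R|=0.5504
R=1: x+5/11x²=0 ⇒ x=−11/5=-2.2000; min R=1−1/(4·5/11)=0.4500>−1
Confirm numerically:
  x=-2.123: |R|=0.92570 <1
  x=-1.496: |R|=0.52128 <1
  x=-1.251: |R|=0.46036 <1
  x=-1.087: |R|=0.45008 <1
  x=-2.412: |R|=1.23243 >1
  x=-2.371: |R|=1.18429 >1
So |R|<1 on (-2.2000, 0).

left endpoint -2.2000.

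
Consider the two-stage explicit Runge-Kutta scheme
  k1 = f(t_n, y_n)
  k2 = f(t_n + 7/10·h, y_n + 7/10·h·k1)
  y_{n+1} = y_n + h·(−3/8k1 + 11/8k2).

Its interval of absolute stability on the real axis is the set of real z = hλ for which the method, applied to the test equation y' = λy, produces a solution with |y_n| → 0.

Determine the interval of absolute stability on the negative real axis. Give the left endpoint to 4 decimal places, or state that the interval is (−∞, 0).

(-1.0390, 0).

On y'=λy, z=hλ:
  k1=λy_n ⇒ h·k1=z·y_n;  k2=λ(1+7/10z)y_n ⇒ h·k2=z(1+7/10z)y_n
  y_{n+1}/y_n = 1 − 3/8z + 11/8z(1+7/10z) = 1 + z + 77/80z²
  Hence R(z) = 1 + z + 77/80z².

Need |R(x)|<1, x<0.
x=-0.39: |R|=0.7564
R=1: x+77/80x²=0 ⇒ x=−80/77=-1.0390; min R=1−1/(4·77/80)=0.7403>−1
Confirm numerically:
  x=-1.015: |R|=0.97659 <1
  x=-0.761: |R|=0.79640 <1
  x=-0.682: |R|=0.76568 <1
  x=-0.561: |R|=0.74192 <1
  x=-1.442: |R|=1.55939 >1
  x=-1.115: |R|=1.08160 >1
Interval (-1.0390, 0).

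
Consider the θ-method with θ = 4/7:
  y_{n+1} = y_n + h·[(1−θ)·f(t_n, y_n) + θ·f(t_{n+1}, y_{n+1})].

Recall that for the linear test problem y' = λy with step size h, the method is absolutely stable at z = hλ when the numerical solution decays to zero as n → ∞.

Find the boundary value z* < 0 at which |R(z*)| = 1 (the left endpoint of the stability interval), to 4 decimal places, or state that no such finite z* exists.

On y'=λy, z=hλ:
  y_{n+1} = y_n + z·[3/7·y_n + 4/7·y_{n+1}] ⇒ (1 − 4/7z)y_{n+1} = (1 + 3/7z)y_n
  ⇒ R(z) = (1 + 3/7z)/(1 − 4/7z).

Need |R(x)|<1, x<0.
x=-1.06: |R|=0.3399
x=-2: |R|=0.0667
x=-10: |R|=0.4894
x=-100: |R|=0.7199
θ=4/7≥1/2 ⇒ |1+3/7x|<|1−4/7x| ∀x<0 ⇒ stable on all of ℝ⁻.

(−∞, 0) — no finite endpoint.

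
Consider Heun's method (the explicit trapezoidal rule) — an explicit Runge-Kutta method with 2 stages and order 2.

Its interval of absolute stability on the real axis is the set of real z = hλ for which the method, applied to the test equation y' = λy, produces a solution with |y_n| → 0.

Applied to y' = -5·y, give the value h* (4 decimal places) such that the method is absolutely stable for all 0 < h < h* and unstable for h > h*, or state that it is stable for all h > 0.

Test eqn y'=λy, z=hλ:
  order 2, 2-stage ⇒ R(z)=1+z+z^2/2
  (e.g. R(-0.96)=0.50080, |R|=0.50080)

Find x<0 with |R(x)|<1.
x=-0.96: |R|=0.5008
|R(-1.24)|=0.5288 |R(-1.04)|=0.5008 |R(-0.67)|=0.5544
Bisect:
  x_lo=-2.3103 |R|=1.3584  x_hi=-0.1382 |R|=0.8713
  mid=-1.22426 |R|=0.52515 →hi
  mid=-1.76728 |R|=0.79436 →hi
  mid=-2.03878 |R|=1.03953 →lo
  mid=-1.90303 |R|=0.90773 →hi
  mid=-1.97091 |R|=0.97133 →hi
  mid=-2.00484 |R|=1.00486 →lo
  mid=-1.98788 |R|=0.98795 →hi
  mid=-1.99636 |R|=0.99637 →hi
  mid=-2.00060 |R|=1.00060 →lo
  mid=-1.99848 |R|=0.99848 →hi
  ...
  [-2.00007,-1.99994] ⇒ x*=-2.0000
Stable set (-2.0000, 0).

(-2.0000,0); λ=-5 ⇒ h* = 0.4000.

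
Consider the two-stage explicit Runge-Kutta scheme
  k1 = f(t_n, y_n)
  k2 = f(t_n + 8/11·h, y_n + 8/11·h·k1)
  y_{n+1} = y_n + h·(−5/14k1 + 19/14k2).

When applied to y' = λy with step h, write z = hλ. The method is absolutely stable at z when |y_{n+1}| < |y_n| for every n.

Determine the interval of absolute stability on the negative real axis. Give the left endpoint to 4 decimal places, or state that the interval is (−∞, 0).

Set f=λy, z=hλ:
  k1=λy_n ⇒ h·k1=z·y_n;  k2=λ(1+8/11z)y_n ⇒ h·k2=z(1+8/11z)y_n
  y_{n+1}/y_n = 1 − 5/14z + 19/14z(1+8/11z) = 1 + z + 76/77z²
  so R(z) = 1 + z + 76/77z².

Find x<0 with |R(x)|<1.
x=-1.67: |R|=2.0827
R=1: x+76/77x²=0 ⇒ x=−77/76=-1.0132; min R=1−1/(4·76/77)=0.7467>−1
Confirm numerically:
  x=-0.990: |R|=0.97737 <1
  x=-0.885: |R|=0.88805 <1
  x=-0.769: |R|=0.81468 <1
  x=-1.610: |R|=1.94844 >1
  x=-1.375: |R|=1.49107 >1
So |R|<1 on (-1.0132, 0).

z∈(-1.0132,0).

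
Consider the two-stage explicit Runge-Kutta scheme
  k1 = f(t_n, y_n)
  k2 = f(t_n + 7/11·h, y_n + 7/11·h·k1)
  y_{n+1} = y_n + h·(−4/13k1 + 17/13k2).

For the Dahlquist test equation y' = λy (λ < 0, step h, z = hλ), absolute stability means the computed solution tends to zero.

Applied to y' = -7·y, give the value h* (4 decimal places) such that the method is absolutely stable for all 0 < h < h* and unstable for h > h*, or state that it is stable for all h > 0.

On y'=λy, z=hλ:
  k1=λy_n ⇒ h·k1=z·y_n;  k2=λ(1+7/11z)y_n ⇒ h·k2=z(1+7/11z)y_n
  y_{n+1}/y_n = 1 − 4/13z + 17/13z(1+7/11z) = 1 + z + 119/143z²
  ⇒ R(z) = 1 + z + 119/143z².

Solve |R(x)|<1 on ℝ⁻.
x=-0.77: |R|=0.7234
R=1: x+119/143x²=0 ⇒ x=−143/119=-1.2017; min R=1−1/(4·119/143)=0.6996>−1
Confirm numerically:
  x=-1.085: |R|=0.89465 <1
  x=-1.032: |R|=0.85428 <1
  x=-0.712: |R|=0.70986 <1
  x=-0.668: |R|=0.70333 <1
  x=-1.787: |R|=1.87042 >1
  x=-1.631: |R|=1.58270 >1
  x=-1.408: |R|=1.24174 >1
Interval (-1.2017, 0).

(-1.2017,0); λ=-7 ⇒ h* = (143/119)/7 = 0.1717.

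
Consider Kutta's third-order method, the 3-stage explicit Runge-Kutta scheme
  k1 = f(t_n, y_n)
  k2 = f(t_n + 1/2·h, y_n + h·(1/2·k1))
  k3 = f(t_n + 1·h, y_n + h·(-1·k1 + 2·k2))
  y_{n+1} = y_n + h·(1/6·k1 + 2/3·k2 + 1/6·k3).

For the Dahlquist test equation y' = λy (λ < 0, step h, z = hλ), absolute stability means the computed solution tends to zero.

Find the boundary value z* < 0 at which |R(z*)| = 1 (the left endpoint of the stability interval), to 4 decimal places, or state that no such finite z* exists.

left endpoint -2.5127.

On y'=λy, z=hλ:
  order 3, 3-stage ⇒ R(z)=1+z+z^2/2+z^3/6
  (e.g. R(-1.11)=0.27811, |R|=0.27811)

Solve |R(x)|<1 on ℝ⁻.
x=-1.11: |R|=0.2781
|R(-2.06)|=0.3952 |R(-1.78)|=0.1358 |R(-0.56)|=0.5675
Bisect:
  x_lo=-3.3169 |R|=2.8978  x_hi=-0.1427 |R|=0.8670
  mid=-1.72980 |R|=0.09635 →hi
  mid=-2.52332 |R|=1.01748 →lo
  mid=-2.12656 |R|=0.46824 →hi
  mid=-2.32494 |R|=0.71679 →hi
  mid=-2.42413 |R|=0.86013 →hi
  mid=-2.47373 |R|=0.93699 →hi
  mid=-2.49853 |R|=0.97677 →hi
  mid=-2.51093 |R|=0.99701 →hi
  ...
  [-2.51286,-2.51267] ⇒ x*=-2.5127
So |R|<1 on (-2.5127, 0).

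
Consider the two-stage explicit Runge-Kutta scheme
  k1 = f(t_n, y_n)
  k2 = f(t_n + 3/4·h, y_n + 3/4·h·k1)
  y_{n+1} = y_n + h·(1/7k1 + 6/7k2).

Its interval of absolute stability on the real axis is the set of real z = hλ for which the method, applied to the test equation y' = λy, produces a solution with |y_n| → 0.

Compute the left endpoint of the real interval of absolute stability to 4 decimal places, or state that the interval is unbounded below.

On y'=λy, z=hλ:
  k1=λy_n ⇒ h·k1=z·y_n;  k2=λ(1+3/4z)y_n ⇒ h·k2=z(1+3/4z)y_n
  y_{n+1}/y_n = 1 + 1/7z + 6/7z(1+3/4z) = 1 + z + 9/14z²
  so R(z) = 1 + z + 9/14z².

Find x<0 with |R(x)|<1.
x=-1.3: |R|=0.7864
R=1: x+9/14x²=0 ⇒ x=−14/9=-1.5556; min R=1−1/(4·9/14)=0.6111>−1
Confirm numerically:
  x=-1.449: |R|=0.90074 <1
  x=-1.252: |R|=0.75568 <1
  x=-1.216: |R|=0.73456 <1
  x=-0.758: |R|=0.61136 <1
  x=-2.152: |R|=1.82514 >1
  x=-1.950: |R|=1.49446 >1
  x=-1.590: |R|=1.03521 >1
Interval (-1.5556, 0).

z* = -1.5556.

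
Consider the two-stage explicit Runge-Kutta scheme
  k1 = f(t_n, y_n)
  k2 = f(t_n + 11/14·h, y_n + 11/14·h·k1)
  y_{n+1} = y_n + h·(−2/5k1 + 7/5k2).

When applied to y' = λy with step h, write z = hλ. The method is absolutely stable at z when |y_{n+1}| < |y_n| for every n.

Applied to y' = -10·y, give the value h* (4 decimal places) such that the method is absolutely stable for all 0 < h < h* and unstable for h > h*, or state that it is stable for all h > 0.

On y'=λy, z=hλ:
  k1=λy_n ⇒ h·k1=z·y_n;  k2=λ(1+11/14z)y_n ⇒ h·k2=z(1+11/14z)y_n
  y_{n+1}/y_n = 1 − 2/5z + 7/5z(1+11/14z) = 1 + z + 11/10z²
  ⇒ R(z) = 1 + z + 11/10z².

Find x<0 with |R(x)|<1.
x=-1.04: |R|=1.1498
R=1: x+11/10x²=0 ⇒ x=−10/11=-0.9091; min R=1−1/(4·11/10)=0.7727>−1
Confirm numerically:
  x=-0.743: |R|=0.86425 <1
  x=-0.636: |R|=0.80895 <1
  x=-0.445: |R|=0.77283 <1
  x=-1.503: |R|=1.98191 >1
  x=-1.304: |R|=1.56646 >1
Stable set (-0.9091, 0).

(-0.9091,0); λ=-10 ⇒ h* = (10/11)/10 = 0.0909.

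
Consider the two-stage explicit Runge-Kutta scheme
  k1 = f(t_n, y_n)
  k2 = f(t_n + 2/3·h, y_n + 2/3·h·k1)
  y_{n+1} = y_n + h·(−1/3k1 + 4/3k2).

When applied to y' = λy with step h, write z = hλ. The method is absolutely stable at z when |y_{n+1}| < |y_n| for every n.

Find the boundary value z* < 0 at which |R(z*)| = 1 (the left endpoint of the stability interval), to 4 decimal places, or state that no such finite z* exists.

Set f=λy, z=hλ:
  k1=λy_n ⇒ h·k1=z·y_n;  k2=λ(1+2/3z)y_n ⇒ h·k2=z(1+2/3z)y_n
  y_{n+1}/y_n = 1 − 1/3z + 4/3z(1+2/3z) = 1 + z + 8/9z²
  so R(z) = 1 + z + 8/9z².

Need |R(x)|<1, x<0.
x=-0.33: |R|=0.7668
R=1: x+8/9x²=0 ⇒ x=−9/8=-1.1250; min R=1−1/(4·8/9)=0.7188>−1
Confirm numerically:
  x=-1.081: |R|=0.95772 <1
  x=-0.916: |R|=0.82983 <1
  x=-0.696: |R|=0.73459 <1
  x=-0.657: |R|=0.72669 <1
  x=-1.362: |R|=1.28693 >1
  x=-1.333: |R|=1.24646 >1
  x=-1.297: |R|=1.19830 >1
Stable set (-1.1250, 0).

z* = -1.1250.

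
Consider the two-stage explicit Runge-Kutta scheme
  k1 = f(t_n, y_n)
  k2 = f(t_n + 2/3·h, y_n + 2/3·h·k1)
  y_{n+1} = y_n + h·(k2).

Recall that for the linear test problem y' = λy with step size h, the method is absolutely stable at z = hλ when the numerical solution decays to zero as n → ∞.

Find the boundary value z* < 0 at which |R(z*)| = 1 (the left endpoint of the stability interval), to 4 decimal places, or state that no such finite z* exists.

z* = -1.5000.

With y'=λy (z=hλ):
  k1=λy_n ⇒ h·k1=z·y_n;  k2=λ(1+2/3z)y_n ⇒ h·k2=z(1+2/3z)y_n
  y_{n+1}/y_n = 1 + z(1+2/3z) = 1 + z + 2/3z²
  so R(z) = 1 + z + 2/3z².

Find x<0 with |R(x)|<1.
x=-1.46: |R|=0.9611
R=1: x+2/3x²=0 ⇒ x=−3/2=-1.5000; min R=1−1/(4·2/3)=0.6250>−1
Confirm numerically:
  x=-1.257: |R|=0.79637 <1
  x=-1.030: |R|=0.67727 <1
  x=-0.881: |R|=0.63644 <1
  x=-1.638: |R|=1.15070 >1
  x=-1.574: |R|=1.07765 >1
Interval (-1.5000, 0).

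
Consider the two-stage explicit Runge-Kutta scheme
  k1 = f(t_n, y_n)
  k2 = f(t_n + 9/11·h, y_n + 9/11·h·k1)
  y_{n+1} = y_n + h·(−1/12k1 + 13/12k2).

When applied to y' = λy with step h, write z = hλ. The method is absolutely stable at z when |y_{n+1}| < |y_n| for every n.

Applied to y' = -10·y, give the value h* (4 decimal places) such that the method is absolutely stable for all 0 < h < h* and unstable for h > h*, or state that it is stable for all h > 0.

(-1.1282,0); λ=-10 ⇒ h* = (44/39)/10 = 0.1128.

Set f=λy, z=hλ:
  k1=λy_n ⇒ h·k1=z·y_n;  k2=λ(1+9/11z)y_n ⇒ h·k2=z(1+9/11z)y_n
  y_{n+1}/y_n = 1 − 1/12z + 13/12z(1+9/11z) = 1 + z + 39/44z²
  so R(z) = 1 + z + 39/44z².

Boundary: |R(x)|=1, x<0.
x=-0.89: |R|=0.8121
R=1: x+39/44x²=0 ⇒ x=−44/39=-1.1282; min R=1−1/(4·39/44)=0.7179>−1
Confirm numerically:
  x=-0.674: |R|=0.72865 <1
  x=-0.499: |R|=0.72171 <1
  x=-0.458: |R|=0.72793 <1
  x=-1.663: |R|=1.78830 >1
  x=-1.645: |R|=1.75352 >1
Interval (-1.1282, 0).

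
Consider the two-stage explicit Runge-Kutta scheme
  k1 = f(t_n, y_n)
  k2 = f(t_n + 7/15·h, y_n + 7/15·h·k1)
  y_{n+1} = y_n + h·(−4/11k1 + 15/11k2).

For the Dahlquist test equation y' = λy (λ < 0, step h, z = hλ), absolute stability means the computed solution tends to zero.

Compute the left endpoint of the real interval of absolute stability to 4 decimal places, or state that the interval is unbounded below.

z* = -1.5714.

Test eqn y'=λy, z=hλ:
  k1=λy_n ⇒ h·k1=z·y_n;  k2=λ(1+7/15z)y_n ⇒ h·k2=z(1+7/15z)y_n
  y_{n+1}/y_n = 1 − 4/11z + 15/11z(1+7/15z) = 1 + z + 7/11z²
  Hence R(z) = 1 + z + 7/11z².

Boundary: |R(x)|=1, x<0.
x=-0.6: |R|=0.6291
R=1: x+7/11x²=0 ⇒ x=−11/7=-1.5714; min R=1−1/(4·7/11)=0.6071>−1
Confirm numerically:
  x=-1.297: |R|=0.77350 <1
  x=-1.219: |R|=0.72661 <1
  x=-1.175: |R|=0.70358 <1
  x=-0.938: |R|=0.62190 <1
  x=-2.136: |R|=1.76741 >1
  x=-2.116: |R|=1.73329 >1
  x=-1.695: |R|=1.13329 >1
Stable set (-1.5714, 0).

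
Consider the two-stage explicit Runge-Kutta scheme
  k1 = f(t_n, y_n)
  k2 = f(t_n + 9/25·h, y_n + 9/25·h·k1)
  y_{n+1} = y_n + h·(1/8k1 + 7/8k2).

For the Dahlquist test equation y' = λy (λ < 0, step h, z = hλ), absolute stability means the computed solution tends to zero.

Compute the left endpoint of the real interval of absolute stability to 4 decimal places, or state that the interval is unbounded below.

left endpoint -3.1746.

Test eqn y'=λy, z=hλ:
  k1=λy_n ⇒ h·k1=z·y_n;  k2=λ(1+9/25z)y_n ⇒ h·k2=z(1+9/25z)y_n
  y_{n+1}/y_n = 1 + 1/8z + 7/8z(1+9/25z) = 1 + z + 63/200z²
  R(z) = 1 + z + 63/200z².

Boundary: |R(x)|=1, x<0.
x=-0.46: |R|=0.6067
R=1: x+63/200x²=0 ⇒ x=−200/63=-3.1746; min R=1−1/(4·63/200)=0.2063>−1
Confirm numerically:
  x=-3.100: |R|=0.92715 <1
  x=-2.876: |R|=0.72948 <1
  x=-2.527: |R|=0.48450 <1
  x=-1.697: |R|=0.21014 <1
  x=-3.739: |R|=1.66474 >1
  x=-3.517: |R|=1.37933 >1
  x=-3.429: |R|=1.27478 >1
Stable set (-3.1746, 0).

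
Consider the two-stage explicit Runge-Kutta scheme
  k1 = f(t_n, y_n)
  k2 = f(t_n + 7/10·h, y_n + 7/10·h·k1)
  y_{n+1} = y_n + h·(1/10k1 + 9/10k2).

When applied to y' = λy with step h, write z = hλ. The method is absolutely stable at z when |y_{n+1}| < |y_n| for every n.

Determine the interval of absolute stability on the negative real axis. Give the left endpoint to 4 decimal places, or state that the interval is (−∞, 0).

On y'=λy, z=hλ:
  k1=λy_n ⇒ h·k1=z·y_n;  k2=λ(1+7/10z)y_n ⇒ h·k2=z(1+7/10z)y_n
  y_{n+1}/y_n = 1 + 1/10z + 9/10z(1+7/10z) = 1 + z + 63/100z²
  ⇒ R(z) = 1 + z + 63/100z².

Boundary: |R(x)|=1, x<0.
x=-1.49: |R|=0.9087
R=1: x+63/100x²=0 ⇒ x=−100/63=-1.5873; min R=1−1/(4·63/100)=0.6032>−1
Confirm numerically:
  x=-1.284: |R|=0.75465 <1
  x=-1.189: |R|=0.70164 <1
  x=-1.047: |R|=0.64361 <1
  x=-0.949: |R|=0.61838 <1
  x=-2.071: |R|=1.63110 >1
  x=-1.805: |R|=1.24756 >1
Stable set (-1.5873, 0).

(-1.5873, 0).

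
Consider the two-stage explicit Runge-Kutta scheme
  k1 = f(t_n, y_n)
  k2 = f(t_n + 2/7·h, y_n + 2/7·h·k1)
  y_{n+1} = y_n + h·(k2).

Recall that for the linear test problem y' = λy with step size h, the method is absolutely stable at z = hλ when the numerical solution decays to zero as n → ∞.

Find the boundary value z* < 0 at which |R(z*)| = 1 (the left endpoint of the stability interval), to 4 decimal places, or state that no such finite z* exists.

Test eqn y'=λy, z=hλ:
  k1=λy_n ⇒ h·k1=z·y_n;  k2=λ(1+2/7z)y_n ⇒ h·k2=z(1+2/7z)y_n
  y_{n+1}/y_n = 1 + z(1+2/7z) = 1 + z + 2/7z²
  R(z) = 1 + z + 2/7z².

Find x<0 with |R(x)|<1.
x=-1.36: |R|=0.1685
R=1: x+2/7x²=0 ⇒ x=−7/2=-3.5000; min R=1−1/(4·2/7)=0.1250>−1
Confirm numerically:
  x=-2.861: |R|=0.47766 <1
  x=-2.757: |R|=0.41473 <1
  x=-2.389: |R|=0.24166 <1
  x=-1.563: |R|=0.13499 <1
  x=-3.975: |R|=1.53946 >1
  x=-3.720: |R|=1.23383 >1
  x=-3.685: |R|=1.19478 >1
Interval (-3.5000, 0).

left endpoint -3.5000.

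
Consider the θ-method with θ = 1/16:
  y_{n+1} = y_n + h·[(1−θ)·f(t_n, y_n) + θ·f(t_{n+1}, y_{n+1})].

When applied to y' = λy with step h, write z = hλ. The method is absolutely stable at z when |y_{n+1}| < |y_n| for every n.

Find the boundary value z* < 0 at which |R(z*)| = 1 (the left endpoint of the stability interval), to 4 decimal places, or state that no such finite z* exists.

left endpoint -2.2857.

On y'=λy, z=hλ:
  y_{n+1} = y_n + z·[15/16·y_n + 1/16·y_{n+1}] ⇒ (1 − 1/16z)y_{n+1} = (1 + 15/16z)y_n
  ⇒ R(z) = (1 + 15/16z)/(1 − 1/16z).

Need |R(x)|<1, x<0.
x=-1.26: |R|=0.1680
R=−1: 1+15/16x = −1+1/16x ⇒ -7/8x=2 ⇒ x=2/(-7/8)=-2.2857
Confirm numerically:
  x=-1.573: |R|=0.43220 <1
  x=-1.508: |R|=0.37811 <1
  x=-1.315: |R|=0.21513 <1
  x=-1.012: |R|=0.04820 <1
  x=-2.590: |R|=1.22916 >1
  x=-2.457: |R|=1.12992 >1
  x=-2.438: |R|=1.11563 >1
Stable set (-2.2857, 0).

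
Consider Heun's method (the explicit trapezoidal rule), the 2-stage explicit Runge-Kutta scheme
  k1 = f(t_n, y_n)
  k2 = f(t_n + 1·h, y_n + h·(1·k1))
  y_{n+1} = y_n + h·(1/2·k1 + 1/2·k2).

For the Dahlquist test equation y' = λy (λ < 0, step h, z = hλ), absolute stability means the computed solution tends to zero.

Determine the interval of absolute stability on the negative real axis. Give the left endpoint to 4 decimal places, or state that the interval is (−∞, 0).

z∈(-2.0000,0).

With y'=λy (z=hλ):
  order 2, 2-stage ⇒ R(z)=1+z+z^2/2
  (e.g. R(-1.23)=0.52645, |R|=0.52645)

Need |R(x)|<1, x<0.
x=-1.23: |R|=0.5264
|R(-2.34)|=1.3978 |R(-1.23)|=0.5264 |R(-0.92)|=0.5032
Bisect:
  x_lo=-2.5221 |R|=1.6584  x_hi=-0.2891 |R|=0.7527
  mid=-1.40562 |R|=0.58226 →hi
  mid=-1.96386 |R|=0.96451 →hi
  mid=-2.24298 |R|=1.27249 →lo
  mid=-2.10342 |R|=1.10876 →lo
  mid=-2.03364 |R|=1.03420 →lo
  mid=-1.99875 |R|=0.99875 →hi
  mid=-2.01619 |R|=1.01632 →lo
  mid=-2.00747 |R|=1.00750 →lo
  ...
  [-2.00011,-1.99997] ⇒ x*=-2.0000
Stable set (-2.0000, 0).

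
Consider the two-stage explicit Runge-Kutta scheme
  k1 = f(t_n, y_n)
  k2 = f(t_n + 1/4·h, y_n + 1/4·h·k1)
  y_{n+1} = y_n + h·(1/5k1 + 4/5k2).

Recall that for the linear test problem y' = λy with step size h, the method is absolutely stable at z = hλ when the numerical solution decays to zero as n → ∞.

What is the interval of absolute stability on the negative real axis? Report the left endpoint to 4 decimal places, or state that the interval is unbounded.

(-5.0000, 0).

With y'=λy (z=hλ):
  k1=λy_n ⇒ h·k1=z·y_n;  k2=λ(1+1/4z)y_n ⇒ h·k2=z(1+1/4z)y_n
  y_{n+1}/y_n = 1 + 1/5z + 4/5z(1+1/4z) = 1 + z + 1/5z²
  Hence R(z) = 1 + z + 1/5z².

Solve |R(x)|<1 on ℝ⁻.
x=-1.27: |R|=0.0526
R=1: x+1/5x²=0 ⇒ x=−5=-5.0000; min R=1−1/(4·1/5)=-0.2500>−1
Confirm numerically:
  x=-4.036: |R|=0.22186 <1
  x=-3.743: |R|=0.05901 <1
  x=-2.346: |R|=0.24526 <1
  x=-5.192: |R|=1.19937 >1
  x=-5.164: |R|=1.16938 >1
  x=-5.055: |R|=1.05560 >1
So |R|<1 on (-5.0000, 0).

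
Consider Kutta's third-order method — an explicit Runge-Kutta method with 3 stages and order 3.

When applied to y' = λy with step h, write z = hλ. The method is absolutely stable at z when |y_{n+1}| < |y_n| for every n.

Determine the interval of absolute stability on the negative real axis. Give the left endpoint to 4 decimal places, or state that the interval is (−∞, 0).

(-2.5127, 0).

Test eqn y'=λy, z=hλ:
  order 3, 3-stage ⇒ R(z)=1+z+z^2/2+z^3/6
  (e.g. R(-0.94)=0.36337, |R|=0.36337)

Solve |R(x)|<1 on ℝ⁻.
x=-0.94: |R|=0.3634
|R(-2.46)|=0.9154 |R(-1.75)|=0.1120 |R(-1.17)|=0.2475
Bisect:
  x_lo=-3.2918 |R|=2.8187  x_hi=-0.2335 |R|=0.7916
  mid=-1.76265 |R|=0.12192 →hi
  mid=-2.52721 |R|=1.02394 →lo
  mid=-2.14493 |R|=0.48927 →hi
  mid=-2.33607 |R|=0.73220 →hi
  mid=-2.43164 |R|=0.87153 →hi
  mid=-2.47942 |R|=0.94604 →hi
  mid=-2.50332 |R|=0.98456 →hi
  mid=-2.51526 |R|=1.00414 →lo
  mid=-2.50929 |R|=0.99432 →hi
  mid=-2.51227 |R|=0.99923 →hi
  ...
  [-2.51283,-2.51265] ⇒ x*=-2.5127
Stable set (-2.5127, 0).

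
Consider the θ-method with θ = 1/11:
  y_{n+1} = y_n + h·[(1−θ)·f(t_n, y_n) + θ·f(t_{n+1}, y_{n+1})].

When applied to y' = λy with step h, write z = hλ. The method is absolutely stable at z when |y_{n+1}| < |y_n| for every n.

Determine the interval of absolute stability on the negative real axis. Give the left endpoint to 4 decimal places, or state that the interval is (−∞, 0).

Set f=λy, z=hλ:
  y_{n+1} = y_n + z·[10/11·y_n + 1/11·y_{n+1}] ⇒ (1 − 1/11z)y_{n+1} = (1 + 10/11z)y_n
  ⇒ R(z) = (1 + 10/11z)/(1 − 1/11z).

Solve |R(x)|<1 on ℝ⁻.
x=-0.82: |R|=0.2369
R=−1: 1+10/11x = −1+1/11x ⇒ -9/11x=2 ⇒ x=2/(-9/11)=-2.4444
Confirm numerically:
  x=-1.668: |R|=0.44837 <1
  x=-1.393: |R|=0.23642 <1
  x=-1.048: |R|=0.04316 <1
  x=-2.853: |R|=1.26543 >1
  x=-2.735: |R|=1.19039 >1
  x=-2.500: |R|=1.03704 >1
Interval (-2.4444, 0).

(-2.4444, 0).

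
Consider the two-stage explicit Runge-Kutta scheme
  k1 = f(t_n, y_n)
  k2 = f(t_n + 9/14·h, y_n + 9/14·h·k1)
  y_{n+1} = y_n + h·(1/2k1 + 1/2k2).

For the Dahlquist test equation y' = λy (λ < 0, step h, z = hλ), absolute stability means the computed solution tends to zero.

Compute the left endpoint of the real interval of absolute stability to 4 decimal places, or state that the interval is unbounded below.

On y'=λy, z=hλ:
  k1=λy_n ⇒ h·k1=z·y_n;  k2=λ(1+9/14z)y_n ⇒ h·k2=z(1+9/14z)y_n
  y_{n+1}/y_n = 1 + 1/2z + 1/2z(1+9/14z) = 1 + z + 9/28z²
  so R(z) = 1 + z + 9/28z².

Find x<0 with |R(x)|<1.
x=-0.49: |R|=0.5872
R=1: x+9/28x²=0 ⇒ x=−28/9=-3.1111; min R=1−1/(4·9/28)=0.2222>−1
Confirm numerically:
  x=-2.997: |R|=0.89007 <1
  x=-2.079: |R|=0.31029 <1
  x=-1.261: |R|=0.25011 <1
  x=-3.177: |R|=1.06728 >1
  x=-3.137: |R|=1.02610 >1
Stable set (-3.1111, 0).

z* = -3.1111.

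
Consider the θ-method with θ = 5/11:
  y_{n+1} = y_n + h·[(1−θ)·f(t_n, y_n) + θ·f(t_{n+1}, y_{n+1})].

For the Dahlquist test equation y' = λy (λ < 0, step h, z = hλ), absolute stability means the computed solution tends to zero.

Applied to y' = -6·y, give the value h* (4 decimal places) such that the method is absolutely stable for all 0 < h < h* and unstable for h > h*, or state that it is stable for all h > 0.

(-22.0000,0); λ=-6 ⇒ h* = (22)/6 = 3.6667.

With y'=λy (z=hλ):
  y_{n+1} = y_n + z·[6/11·y_n + 5/11·y_{n+1}] ⇒ (1 − 5/11z)y_{n+1} = (1 + 6/11z)y_n
  ⇒ R(z) = (1 + 6/11z)/(1 − 5/11z).

Boundary: |R(x)|=1, x<0.
x=-1.61: |R|=0.0703
R=−1: 1+6/11x = −1+5/11x ⇒ -1/11x=2 ⇒ x=2/(-1/11)=-22.0000
Confirm numerically:
  x=-19.709: |R|=0.97909 <1
  x=-18.434: |R|=0.96544 <1
  x=-10.255: |R|=0.81140 <1
  x=-22.595: |R|=1.00480 >1
  x=-22.413: |R|=1.00336 >1
  x=-22.265: |R|=1.00217 >1
So |R|<1 on (-22.0000, 0).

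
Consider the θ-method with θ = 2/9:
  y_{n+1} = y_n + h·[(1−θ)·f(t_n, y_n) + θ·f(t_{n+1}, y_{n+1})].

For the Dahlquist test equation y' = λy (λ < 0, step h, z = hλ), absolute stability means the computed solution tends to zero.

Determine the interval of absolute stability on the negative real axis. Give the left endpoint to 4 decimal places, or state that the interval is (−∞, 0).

z∈(-3.6000,0).

With y'=λy (z=hλ):
  y_{n+1} = y_n + z·[7/9·y_n + 2/9·y_{n+1}] ⇒ (1 − 2/9z)y_{n+1} = (1 + 7/9z)y_n
  ⇒ R(z) = (1 + 7/9z)/(1 − 2/9z).

Boundary: |R(x)|=1, x<0.
x=-0.44: |R|=0.5992
R=−1: 1+7/9x = −1+2/9x ⇒ -5/9x=2 ⇒ x=2/(-5/9)=-3.6000
Confirm numerically:
  x=-2.980: |R|=0.79278 <1
  x=-2.328: |R|=0.53427 <1
  x=-1.708: |R|=0.23808 <1
  x=-4.006: |R|=1.11933 >1
  x=-3.998: |R|=1.11709 >1
  x=-3.644: |R|=1.01351 >1
Interval (-3.6000, 0).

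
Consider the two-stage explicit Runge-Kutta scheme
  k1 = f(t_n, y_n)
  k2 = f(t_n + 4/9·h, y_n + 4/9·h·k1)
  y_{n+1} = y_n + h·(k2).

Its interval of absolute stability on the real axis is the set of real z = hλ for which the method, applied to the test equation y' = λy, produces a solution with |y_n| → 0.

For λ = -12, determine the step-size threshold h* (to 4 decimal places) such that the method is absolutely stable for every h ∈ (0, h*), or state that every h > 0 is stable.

Test eqn y'=λy, z=hλ:
  k1=λy_n ⇒ h·k1=z·y_n;  k2=λ(1+4/9z)y_n ⇒ h·k2=z(1+4/9z)y_n
  y_{n+1}/y_n = 1 + z(1+4/9z) = 1 + z + 4/9z²
  R(z) = 1 + z + 4/9z².

Boundary: |R(x)|=1, x<0.
x=-1.29: |R|=0.4496
R=1: x+4/9x²=0 ⇒ x=−9/4=-2.2500; min R=1−1/(4·4/9)=0.4375>−1
Confirm numerically:
  x=-2.170: |R|=0.92284 <1
  x=-2.035: |R|=0.80554 <1
  x=-1.643: |R|=0.55676 <1
  x=-1.489: |R|=0.49639 <1
  x=-2.601: |R|=1.40576 >1
  x=-2.495: |R|=1.27168 >1
So |R|<1 on (-2.2500, 0).

(-2.2500,0); λ=-12 ⇒ h* = (9/4)/12 = 0.1875.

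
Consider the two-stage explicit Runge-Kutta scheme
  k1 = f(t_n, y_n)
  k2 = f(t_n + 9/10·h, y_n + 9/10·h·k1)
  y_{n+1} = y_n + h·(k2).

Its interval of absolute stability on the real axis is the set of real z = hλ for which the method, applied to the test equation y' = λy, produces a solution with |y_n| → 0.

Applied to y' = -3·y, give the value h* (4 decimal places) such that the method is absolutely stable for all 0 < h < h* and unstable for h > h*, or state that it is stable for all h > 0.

Test eqn y'=λy, z=hλ:
  k1=λy_n ⇒ h·k1=z·y_n;  k2=λ(1+9/10z)y_n ⇒ h·k2=z(1+9/10z)y_n
  y_{n+1}/y_n = 1 + z(1+9/10z) = 1 + z + 9/10z²
  R(z) = 1 + z + 9/10z².

Need |R(x)|<1, x<0.
x=-1.18: |R|=1.0732
R=1: x+9/10x²=0 ⇒ x=−10/9=-1.1111; min R=1−1/(4·9/10)=0.7222>−1
Confirm numerically:
  x=-0.779: |R|=0.76716 <1
  x=-0.717: |R|=0.74568 <1
  x=-0.581: |R|=0.72280 <1
  x=-0.551: |R|=0.72224 <1
  x=-1.556: |R|=1.62302 >1
  x=-1.454: |R|=1.44870 >1
Stable set (-1.1111, 0).

(-1.1111,0); λ=-3 ⇒ h* = (10/9)/3 = 0.3704.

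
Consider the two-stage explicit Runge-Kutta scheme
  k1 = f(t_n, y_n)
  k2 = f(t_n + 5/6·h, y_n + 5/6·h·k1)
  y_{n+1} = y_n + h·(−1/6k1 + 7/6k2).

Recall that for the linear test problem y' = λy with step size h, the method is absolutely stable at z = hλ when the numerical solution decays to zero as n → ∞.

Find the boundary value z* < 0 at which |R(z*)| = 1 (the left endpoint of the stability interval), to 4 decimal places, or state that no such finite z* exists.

left endpoint -1.0286.

On y'=λy, z=hλ:
  k1=λy_n ⇒ h·k1=z·y_n;  k2=λ(1+5/6z)y_n ⇒ h·k2=z(1+5/6z)y_n
  y_{n+1}/y_n = 1 − 1/6z + 7/6z(1+5/6z) = 1 + z + 35/36z²
  so R(z) = 1 + z + 35/36z².

Need |R(x)|<1, x<0.
x=-0.59: |R|=0.7484
R=1: x+35/36x²=0 ⇒ x=−36/35=-1.0286; min R=1−1/(4·35/36)=0.7429>−1
Confirm numerically:
  x=-0.994: |R|=0.96659 <1
  x=-0.977: |R|=0.95101 <1
  x=-0.864: |R|=0.86176 <1
  x=-0.555: |R|=0.74447 <1
  x=-1.157: |R|=1.14446 >1
  x=-1.151: |R|=1.13700 >1
Stable set (-1.0286, 0).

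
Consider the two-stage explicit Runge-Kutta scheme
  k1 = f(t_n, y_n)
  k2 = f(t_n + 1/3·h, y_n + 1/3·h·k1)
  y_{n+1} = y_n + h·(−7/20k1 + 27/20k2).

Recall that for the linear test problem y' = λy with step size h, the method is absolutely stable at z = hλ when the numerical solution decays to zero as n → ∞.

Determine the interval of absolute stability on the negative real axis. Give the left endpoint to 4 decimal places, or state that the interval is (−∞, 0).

(-2.2222, 0).

With y'=λy (z=hλ):
  k1=λy_n ⇒ h·k1=z·y_n;  k2=λ(1+1/3z)y_n ⇒ h·k2=z(1+1/3z)y_n
  y_{n+1}/y_n = 1 − 7/20z + 27/20z(1+1/3z) = 1 + z + 9/20z²
  R(z) = 1 + z + 9/20z².

Boundary: |R(x)|=1, x<0.
x=-1.63: |R|=0.5656
R=1: x+9/20x²=0 ⇒ x=−20/9=-2.2222; min R=1−1/(4·9/20)=0.4444>−1
Confirm numerically:
  x=-1.744: |R|=0.62469 <1
  x=-1.497: |R|=0.51145 <1
  x=-1.023: |R|=0.44794 <1
  x=-2.818: |R|=1.75551 >1
  x=-2.783: |R|=1.70229 >1
  x=-2.266: |R|=1.04464 >1
Stable set (-2.2222, 0).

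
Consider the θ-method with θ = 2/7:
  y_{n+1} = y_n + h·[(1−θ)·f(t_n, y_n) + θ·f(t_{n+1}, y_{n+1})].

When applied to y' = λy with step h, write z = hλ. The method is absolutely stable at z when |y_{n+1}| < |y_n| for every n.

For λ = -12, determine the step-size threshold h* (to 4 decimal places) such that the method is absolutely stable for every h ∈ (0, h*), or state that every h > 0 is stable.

(-4.6667,0); λ=-12 ⇒ h* = (14/3)/12 = 0.3889.

With y'=λy (z=hλ):
  y_{n+1} = y_n + z·[5/7·y_n + 2/7·y_{n+1}] ⇒ (1 − 2/7z)y_{n+1} = (1 + 5/7z)y_n
  Hence R(z) = (1 + 5/7z)/(1 − 2/7z).

Boundary: |R(x)|=1, x<0.
x=-1.59: |R|=0.0933
R=−1: 1+5/7x = −1+2/7x ⇒ -3/7x=2 ⇒ x=2/(-3/7)=-4.6667
Confirm numerically:
  x=-4.484: |R|=0.96568 <1
  x=-3.105: |R|=0.64534 <1
  x=-2.892: |R|=0.58354 <1
  x=-2.446: |R|=0.43979 <1
  x=-5.193: |R|=1.09082 >1
  x=-4.749: |R|=1.01497 >1
Interval (-4.6667, 0).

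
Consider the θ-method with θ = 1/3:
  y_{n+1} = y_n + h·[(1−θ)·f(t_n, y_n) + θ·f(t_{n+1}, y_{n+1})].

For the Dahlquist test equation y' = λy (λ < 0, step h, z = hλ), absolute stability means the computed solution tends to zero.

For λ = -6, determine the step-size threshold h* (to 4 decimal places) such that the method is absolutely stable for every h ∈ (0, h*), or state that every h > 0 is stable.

Set f=λy, z=hλ:
  y_{n+1} = y_n + z·[2/3·y_n + 1/3·y_{n+1}] ⇒ (1 − 1/3z)y_{n+1} = (1 + 2/3z)y_n
  so R(z) = (1 + 2/3z)/(1 − 1/3z).

Solve |R(x)|<1 on ℝ⁻.
x=-1.52: |R|=0.0088
R=−1: 1+2/3x = −1+1/3x ⇒ -1/3x=2 ⇒ x=2/(-1/3)=-6.0000
Confirm numerically:
  x=-4.931: |R|=0.86521 <1
  x=-4.097: |R|=0.73186 <1
  x=-4.012: |R|=0.71649 <1
  x=-6.229: |R|=1.02481 >1
  x=-6.167: |R|=1.01822 >1
  x=-6.109: |R|=1.01197 >1
Interval (-6.0000, 0).

(-6.0000,0); λ=-6 ⇒ h* = (6)/6 = 1.0000.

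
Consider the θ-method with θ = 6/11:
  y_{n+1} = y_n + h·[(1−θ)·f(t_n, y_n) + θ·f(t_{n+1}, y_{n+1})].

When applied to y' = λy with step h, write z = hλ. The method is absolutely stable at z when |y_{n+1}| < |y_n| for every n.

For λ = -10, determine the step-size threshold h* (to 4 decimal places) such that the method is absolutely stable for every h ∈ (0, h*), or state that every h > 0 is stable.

interval (−∞, 0). Any h>0 works for λ=-10.

Test eqn y'=λy, z=hλ:
  y_{n+1} = y_n + z·[5/11·y_n + 6/11·y_{n+1}] ⇒ (1 − 6/11z)y_{n+1} = (1 + 5/11z)y_n
  R(z) = (1 + 5/11z)/(1 − 6/11z).

Solve |R(x)|<1 on ℝ⁻.
x=-0.37: |R|=0.6921
x=-2: |R|=0.0435
x=-10: |R|=0.5493
x=-100: |R|=0.8003
θ=6/11≥1/2 ⇒ |1+5/11x|<|1−6/11x| ∀x<0 ⇒ stable on all of ℝ⁻.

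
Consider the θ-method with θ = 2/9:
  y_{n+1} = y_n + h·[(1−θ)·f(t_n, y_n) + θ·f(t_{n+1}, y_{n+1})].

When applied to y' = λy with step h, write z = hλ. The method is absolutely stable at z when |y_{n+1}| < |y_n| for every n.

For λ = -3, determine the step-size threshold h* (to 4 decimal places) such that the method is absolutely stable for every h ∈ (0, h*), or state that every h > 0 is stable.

Set f=λy, z=hλ:
  y_{n+1} = y_n + z·[7/9·y_n + 2/9·y_{n+1}] ⇒ (1 − 2/9z)y_{n+1} = (1 + 7/9z)y_n
  R(z) = (1 + 7/9z)/(1 − 2/9z).

Need |R(x)|<1, x<0.
x=-0.94: |R|=0.2224
R=−1: 1+7/9x = −1+2/9x ⇒ -5/9x=2 ⇒ x=2/(-5/9)=-3.6000
Confirm numerically:
  x=-2.975: |R|=0.79097 <1
  x=-2.728: |R|=0.69840 <1
  x=-2.667: |R|=0.67455 <1
  x=-1.820: |R|=0.29589 <1
  x=-3.836: |R|=1.07078 >1
  x=-3.755: |R|=1.04694 >1
Stable set (-3.6000, 0).

(-3.6000,0); λ=-3 ⇒ h* = (18/5)/3 = 1.2000.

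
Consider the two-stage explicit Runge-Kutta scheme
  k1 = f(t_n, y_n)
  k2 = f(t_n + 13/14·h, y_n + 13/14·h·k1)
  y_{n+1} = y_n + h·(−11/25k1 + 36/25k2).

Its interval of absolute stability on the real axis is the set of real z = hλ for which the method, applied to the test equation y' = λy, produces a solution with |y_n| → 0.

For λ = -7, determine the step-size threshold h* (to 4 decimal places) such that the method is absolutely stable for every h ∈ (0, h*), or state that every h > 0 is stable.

(-0.7479,0); λ=-7 ⇒ h* = (175/234)/7 = 0.1068.

Test eqn y'=λy, z=hλ:
  k1=λy_n ⇒ h·k1=z·y_n;  k2=λ(1+13/14z)y_n ⇒ h·k2=z(1+13/14z)y_n
  y_{n+1}/y_n = 1 − 11/25z + 36/25z(1+13/14z) = 1 + z + 234/175z²
  R(z) = 1 + z + 234/175z².

Need |R(x)|<1, x<0.
x=-0.38: |R|=0.8131
R=1: x+234/175x²=0 ⇒ x=−175/234=-0.7479; min R=1−1/(4·234/175)=0.8130>−1
Confirm numerically:
  x=-0.632: |R|=0.90209 <1
  x=-0.452: |R|=0.82118 <1
  x=-0.333: |R|=0.81527 <1
  x=-0.309: |R|=0.81867 <1
  x=-1.243: |R|=1.82295 >1
  x=-1.145: |R|=1.60803 >1
Interval (-0.7479, 0).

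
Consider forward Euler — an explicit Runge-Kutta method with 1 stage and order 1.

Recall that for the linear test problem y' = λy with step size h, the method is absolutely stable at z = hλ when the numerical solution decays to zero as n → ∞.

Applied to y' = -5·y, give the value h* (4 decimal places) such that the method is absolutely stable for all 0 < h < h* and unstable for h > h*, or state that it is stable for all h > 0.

(-2.0000,0); λ=-5 ⇒ h* = 0.4000.

On y'=λy, z=hλ:
  order 1, 1-stage ⇒ R(z)=1+z
  (e.g. R(-1.41)=-0.41000, |R|=0.41000)

Need |R(x)|<1, x<0.
x=-1.41: |R|=0.4100
|R(-1.48)|=0.4800 |R(-0.83)|=0.1700 |R(-0.72)|=0.2800
Bisect:
  x_lo=-2.4091 |R|=1.4091  x_hi=-0.2612 |R|=0.7388
  mid=-1.33513 |R|=0.33513 →hi
  mid=-1.87211 |R|=0.87211 →hi
  mid=-2.14060 |R|=1.14060 →lo
  mid=-2.00635 |R|=1.00635 →lo
  mid=-1.93923 |R|=0.93923 →hi
  mid=-1.97279 |R|=0.97279 →hi
  mid=-1.98957 |R|=0.98957 →hi
  ...
  [-2.00006,-1.99993] ⇒ x*=-2.0000
So |R|<1 on (-2.0000, 0).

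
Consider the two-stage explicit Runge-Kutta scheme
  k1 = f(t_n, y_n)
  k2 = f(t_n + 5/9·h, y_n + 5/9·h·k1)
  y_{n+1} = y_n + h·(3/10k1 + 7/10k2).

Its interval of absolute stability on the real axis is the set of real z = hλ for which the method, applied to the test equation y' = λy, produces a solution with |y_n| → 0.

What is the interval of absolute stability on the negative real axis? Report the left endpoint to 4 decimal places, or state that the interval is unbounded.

With y'=λy (z=hλ):
  k1=λy_n ⇒ h·k1=z·y_n;  k2=λ(1+5/9z)y_n ⇒ h·k2=z(1+5/9z)y_n
  y_{n+1}/y_n = 1 + 3/10z + 7/10z(1+5/9z) = 1 + z + 7/18z²
  R(z) = 1 + z + 7/18z².

Solve |R(x)|<1 on ℝ⁻.
x=-0.5: |R|=0.5972
R=1: x+7/18x²=0 ⇒ x=−18/7=-2.5714; min R=1−1/(4·7/18)=0.3571>−1
Confirm numerically:
  x=-2.057: |R|=0.58849 <1
  x=-1.774: |R|=0.44986 <1
  x=-1.575: |R|=0.38969 <1
  x=-1.482: |R|=0.37213 <1
  x=-3.029: |R|=1.53899 >1
  x=-2.866: |R|=1.32832 >1
  x=-2.656: |R|=1.08735 >1
Interval (-2.5714, 0).

(-2.5714, 0).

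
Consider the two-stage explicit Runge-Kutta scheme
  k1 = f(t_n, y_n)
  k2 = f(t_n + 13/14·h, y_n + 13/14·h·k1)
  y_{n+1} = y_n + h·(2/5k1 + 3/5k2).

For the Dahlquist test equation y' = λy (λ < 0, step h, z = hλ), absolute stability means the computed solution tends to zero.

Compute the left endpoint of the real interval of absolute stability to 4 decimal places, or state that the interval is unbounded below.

z* = -1.7949.

Set f=λy, z=hλ:
  k1=λy_n ⇒ h·k1=z·y_n;  k2=λ(1+13/14z)y_n ⇒ h·k2=z(1+13/14z)y_n
  y_{n+1}/y_n = 1 + 2/5z + 3/5z(1+13/14z) = 1 + z + 39/70z²
  R(z) = 1 + z + 39/70z².

Need |R(x)|<1, x<0.
x=-1.25: |R|=0.6205
R=1: x+39/70x²=0 ⇒ x=−70/39=-1.7949; min R=1−1/(4·39/70)=0.5513>−1
Confirm numerically:
  x=-1.388: |R|=0.68536 <1
  x=-1.369: |R|=0.67518 <1
  x=-1.353: |R|=0.66691 <1
  x=-0.896: |R|=0.55128 <1
  x=-2.033: |R|=1.26972 >1
  x=-1.889: |R|=1.09906 >1
  x=-1.880: |R|=1.08917 >1
So |R|<1 on (-1.7949, 0).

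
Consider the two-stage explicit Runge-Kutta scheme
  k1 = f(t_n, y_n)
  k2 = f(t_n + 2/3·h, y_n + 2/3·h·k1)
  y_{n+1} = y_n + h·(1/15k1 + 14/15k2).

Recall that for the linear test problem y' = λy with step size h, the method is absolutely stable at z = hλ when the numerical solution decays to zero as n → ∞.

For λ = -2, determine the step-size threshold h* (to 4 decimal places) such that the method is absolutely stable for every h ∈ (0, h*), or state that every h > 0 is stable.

On y'=λy, z=hλ:
  k1=λy_n ⇒ h·k1=z·y_n;  k2=λ(1+2/3z)y_n ⇒ h·k2=z(1+2/3z)y_n
  y_{n+1}/y_n = 1 + 1/15z + 14/15z(1+2/3z) = 1 + z + 28/45z²
  ⇒ R(z) = 1 + z + 28/45z².

Solve |R(x)|<1 on ℝ⁻.
x=-1.5: |R|=0.9000
R=1: x+28/45x²=0 ⇒ x=−45/28=-1.6071; min R=1−1/(4·28/45)=0.5982>−1
Confirm numerically:
  x=-1.482: |R|=0.88460 <1
  x=-1.250: |R|=0.72222 <1
  x=-1.048: |R|=0.63539 <1
  x=-0.874: |R|=0.60130 <1
  x=-2.197: |R|=1.80635 >1
  x=-2.070: |R|=1.59616 >1
  x=-2.054: |R|=1.57110 >1
Stable set (-1.6071, 0).

(-1.6071,0); λ=-2 ⇒ h* = (45/28)/2 = 0.8036.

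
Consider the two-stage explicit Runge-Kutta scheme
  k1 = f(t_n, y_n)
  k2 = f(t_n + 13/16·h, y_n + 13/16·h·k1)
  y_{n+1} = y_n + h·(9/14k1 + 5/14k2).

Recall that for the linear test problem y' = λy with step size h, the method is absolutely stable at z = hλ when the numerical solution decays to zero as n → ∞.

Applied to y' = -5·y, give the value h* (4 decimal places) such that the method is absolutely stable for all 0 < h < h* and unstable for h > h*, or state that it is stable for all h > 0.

(-3.4462,0); λ=-5 ⇒ h* = (224/65)/5 = 0.6892.

On y'=λy, z=hλ:
  k1=λy_n ⇒ h·k1=z·y_n;  k2=λ(1+13/16z)y_n ⇒ h·k2=z(1+13/16z)y_n
  y_{n+1}/y_n = 1 + 9/14z + 5/14z(1+13/16z) = 1 + z + 65/224z²
  R(z) = 1 + z + 65/224z².

Boundary: |R(x)|=1, x<0.
x=-1.63: |R|=0.1410
R=1: x+65/224x²=0 ⇒ x=−224/65=-3.4462; min R=1−1/(4·65/224)=0.1385>−1
Confirm numerically:
  x=-2.568: |R|=0.34562 <1
  x=-1.644: |R|=0.14028 <1
  x=-1.605: |R|=0.14251 <1
  x=-4.026: |R|=1.67741 >1
  x=-3.986: |R|=1.62441 >1
Stable set (-3.4462, 0).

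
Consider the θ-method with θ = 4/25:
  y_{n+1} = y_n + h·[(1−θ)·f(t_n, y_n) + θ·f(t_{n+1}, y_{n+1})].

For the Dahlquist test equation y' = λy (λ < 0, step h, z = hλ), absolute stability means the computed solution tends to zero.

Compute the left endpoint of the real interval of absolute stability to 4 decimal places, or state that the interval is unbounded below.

left endpoint -2.9412.

Set f=λy, z=hλ:
  y_{n+1} = y_n + z·[21/25·y_n + 4/25·y_{n+1}] ⇒ (1 − 4/25z)y_{n+1} = (1 + 21/25z)y_n
  ⇒ R(z) = (1 + 21/25z)/(1 − 4/25z).

Need |R(x)|<1, x<0.
x=-0.85: |R|=0.2518
R=−1: 1+21/25x = −1+4/25x ⇒ -17/25x=2 ⇒ x=2/(-17/25)=-2.9412
Confirm numerically:
  x=-2.917: |R|=0.98879 <1
  x=-2.240: |R|=0.64900 <1
  x=-1.303: |R|=0.07821 <1
  x=-3.502: |R|=1.24441 >1
  x=-3.055: |R|=1.05199 >1
So |R|<1 on (-2.9412, 0).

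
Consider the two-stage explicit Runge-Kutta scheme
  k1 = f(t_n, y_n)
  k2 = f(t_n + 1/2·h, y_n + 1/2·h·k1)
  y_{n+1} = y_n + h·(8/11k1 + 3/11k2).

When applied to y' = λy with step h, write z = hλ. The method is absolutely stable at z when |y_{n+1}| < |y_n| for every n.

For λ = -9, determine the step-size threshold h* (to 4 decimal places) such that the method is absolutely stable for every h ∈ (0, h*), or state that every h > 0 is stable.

(-7.3333,0); λ=-9 ⇒ h* = (22/3)/9 = 0.8148.

With y'=λy (z=hλ):
  k1=λy_n ⇒ h·k1=z·y_n;  k2=λ(1+1/2z)y_n ⇒ h·k2=z(1+1/2z)y_n
  y_{n+1}/y_n = 1 + 8/11z + 3/11z(1+1/2z) = 1 + z + 3/22z²
  ⇒ R(z) = 1 + z + 3/22z².

Need |R(x)|<1, x<0.
x=-0.91: |R|=0.2029
R=1: x+3/22x²=0 ⇒ x=−22/3=-7.3333; min R=1−1/(4·3/22)=-0.8333>−1
Confirm numerically:
  x=-7.220: |R|=0.88842 <1
  x=-6.117: |R|=0.01459 <1
  x=-5.654: |R|=0.29477 <1
  x=-4.019: |R|=0.81641 <1
  x=-7.908: |R|=1.61970 >1
  x=-7.803: |R|=1.49975 >1
So |R|<1 on (-7.3333, 0).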